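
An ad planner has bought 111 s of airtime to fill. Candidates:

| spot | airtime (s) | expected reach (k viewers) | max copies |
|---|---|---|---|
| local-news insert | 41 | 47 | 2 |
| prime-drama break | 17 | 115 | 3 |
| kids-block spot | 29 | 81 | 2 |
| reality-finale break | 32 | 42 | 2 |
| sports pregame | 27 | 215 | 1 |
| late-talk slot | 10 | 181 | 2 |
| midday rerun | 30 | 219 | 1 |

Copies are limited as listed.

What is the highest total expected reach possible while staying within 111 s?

Taking 2×prime-drama break + sports pregame + 2×late-talk slot + midday rerun: 111 s used, 1026 in expected reach.

1026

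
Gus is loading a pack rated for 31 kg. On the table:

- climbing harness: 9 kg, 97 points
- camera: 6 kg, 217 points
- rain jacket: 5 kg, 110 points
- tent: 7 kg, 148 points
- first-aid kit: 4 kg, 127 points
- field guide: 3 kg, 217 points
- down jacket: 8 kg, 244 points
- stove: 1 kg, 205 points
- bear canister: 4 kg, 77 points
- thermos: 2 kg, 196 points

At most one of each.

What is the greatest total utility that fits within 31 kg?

By utility per kg: stove 205.00, thermos 98.00, field guide 72.33, camera 36.17 lead.
Greedy by ratio would take camera + rain jacket + first-aid kit + field guide + down jacket + stove + thermos: 29 kg used, total 1316.
Replace rain jacket with tent: the trade gains 38 net, giving 1354 at 31 kg.
Next best is camera + rain jacket + first-aid kit + field guide + down jacket + stove + thermos at 1316 (29 kg) — short by 38.

1354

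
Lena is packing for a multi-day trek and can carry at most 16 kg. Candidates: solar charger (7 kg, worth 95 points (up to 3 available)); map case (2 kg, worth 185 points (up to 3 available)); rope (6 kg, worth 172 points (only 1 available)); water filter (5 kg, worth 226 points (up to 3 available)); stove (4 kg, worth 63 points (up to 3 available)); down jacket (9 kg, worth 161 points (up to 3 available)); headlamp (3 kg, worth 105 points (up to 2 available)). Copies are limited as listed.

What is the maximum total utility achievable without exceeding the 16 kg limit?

Taking 3×map case + 2×water filter: 16 kg used, 1007 in utility.
That's the maximum — no swap from here does better than 1007.

1007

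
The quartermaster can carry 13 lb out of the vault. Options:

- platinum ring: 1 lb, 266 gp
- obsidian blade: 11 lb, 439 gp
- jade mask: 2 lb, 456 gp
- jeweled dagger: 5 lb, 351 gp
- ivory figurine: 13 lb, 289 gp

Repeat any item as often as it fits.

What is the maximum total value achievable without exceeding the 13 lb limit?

13×platinum ring uses 13 of the 13 lb and totals 3458.
That's the maximum — no swap from here does better than 3458.

3458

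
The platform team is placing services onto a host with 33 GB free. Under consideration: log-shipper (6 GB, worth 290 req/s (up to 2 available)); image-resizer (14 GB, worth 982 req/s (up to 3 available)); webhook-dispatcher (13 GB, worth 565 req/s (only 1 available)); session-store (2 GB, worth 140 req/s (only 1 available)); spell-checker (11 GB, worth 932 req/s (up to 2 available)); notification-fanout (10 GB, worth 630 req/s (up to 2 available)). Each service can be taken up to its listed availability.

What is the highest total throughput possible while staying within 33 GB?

2494

Greedy by ratio would take log-shipper + session-store + 2×spell-checker: 30 GB used, total 2294.
The 8 GB tied up in log-shipper and session-store is better spent on notification-fanout — total rises to 2494 (32 GB).
Nothing else within 33 GB beats 2494.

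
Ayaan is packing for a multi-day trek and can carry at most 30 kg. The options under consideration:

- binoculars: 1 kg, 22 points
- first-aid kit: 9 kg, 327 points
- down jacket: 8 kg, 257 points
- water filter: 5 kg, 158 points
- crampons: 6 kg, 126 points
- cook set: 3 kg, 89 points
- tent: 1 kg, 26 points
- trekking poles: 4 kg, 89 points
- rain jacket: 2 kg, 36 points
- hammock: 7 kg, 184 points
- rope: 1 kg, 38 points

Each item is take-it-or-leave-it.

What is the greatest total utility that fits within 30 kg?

Ranking by ratio (utility/kg): rope 38.00, first-aid kit 36.33, down jacket 32.12, water filter 31.60.
Taking the top-ratio items first gives binoculars + first-aid kit + down jacket + water filter + cook set + tent + rain jacket + rope for 953 (30 kg).
But first-aid kit + down jacket + water filter + hammock + rope fits in 30 kg and reaches 964.
No other feasible combination exceeds 964.

964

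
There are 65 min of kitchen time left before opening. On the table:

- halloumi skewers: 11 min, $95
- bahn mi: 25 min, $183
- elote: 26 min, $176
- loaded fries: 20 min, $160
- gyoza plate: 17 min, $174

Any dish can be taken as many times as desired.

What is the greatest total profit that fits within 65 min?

Taking halloumi skewers + 3×gyoza plate: 62 min used, 617 in profit.
No other feasible combination exceeds 617.

617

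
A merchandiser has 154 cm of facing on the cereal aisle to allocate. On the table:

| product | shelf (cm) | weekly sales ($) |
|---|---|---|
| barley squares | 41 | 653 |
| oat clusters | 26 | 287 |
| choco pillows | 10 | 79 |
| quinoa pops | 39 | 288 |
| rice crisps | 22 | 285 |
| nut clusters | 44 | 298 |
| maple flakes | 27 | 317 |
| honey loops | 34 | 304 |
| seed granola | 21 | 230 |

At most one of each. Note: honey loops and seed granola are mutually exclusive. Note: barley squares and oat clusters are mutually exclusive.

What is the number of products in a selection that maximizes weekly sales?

The maximum weekly sales within 154 cm is 1773.
barley squares + quinoa pops + rice crisps + maple flakes + seed granola hits 1773 at 150 cm.
Every optimal selection uses 5 products.

5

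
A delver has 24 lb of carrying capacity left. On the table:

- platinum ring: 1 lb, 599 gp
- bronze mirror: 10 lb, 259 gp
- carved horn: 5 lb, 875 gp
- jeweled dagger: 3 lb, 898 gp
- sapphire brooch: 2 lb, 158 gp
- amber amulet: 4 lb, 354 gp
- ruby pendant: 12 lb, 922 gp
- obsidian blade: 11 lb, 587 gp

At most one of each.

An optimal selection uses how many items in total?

5

The maximum value within 24 lb is 3452.
For example platinum ring + carved horn + jeweled dagger + sapphire brooch + ruby pendant achieves it, using 23 lb.
All optima have 5 items.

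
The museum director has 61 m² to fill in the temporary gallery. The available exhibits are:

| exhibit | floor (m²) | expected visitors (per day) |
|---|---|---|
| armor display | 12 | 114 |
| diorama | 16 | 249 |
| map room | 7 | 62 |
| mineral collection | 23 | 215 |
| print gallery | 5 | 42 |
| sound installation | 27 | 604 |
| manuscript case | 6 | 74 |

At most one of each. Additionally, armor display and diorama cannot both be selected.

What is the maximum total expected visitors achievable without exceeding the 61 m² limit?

1031

Diorama + map room + print gallery + sound installation + manuscript case uses 61 of the 61 m² and totals 1031.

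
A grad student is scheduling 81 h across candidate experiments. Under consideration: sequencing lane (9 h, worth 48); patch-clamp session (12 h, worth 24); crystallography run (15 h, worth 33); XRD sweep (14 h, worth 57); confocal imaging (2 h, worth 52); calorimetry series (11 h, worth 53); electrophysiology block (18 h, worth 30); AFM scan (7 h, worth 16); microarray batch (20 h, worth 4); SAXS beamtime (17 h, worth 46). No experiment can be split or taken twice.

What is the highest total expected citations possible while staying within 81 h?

The ratio heuristic lands on sequencing lane + crystallography run + XRD sweep + confocal imaging + calorimetry series + AFM scan + SAXS beamtime (305) but leaves 6 h idle.
The 7 h tied up in AFM scan is better spent on patch-clamp session — total rises to 313 (80 h).
Next best is sequencing lane + crystallography run + XRD sweep + confocal imaging + calorimetry series + AFM scan + SAXS beamtime at 305 (75 h) — short by 8.

313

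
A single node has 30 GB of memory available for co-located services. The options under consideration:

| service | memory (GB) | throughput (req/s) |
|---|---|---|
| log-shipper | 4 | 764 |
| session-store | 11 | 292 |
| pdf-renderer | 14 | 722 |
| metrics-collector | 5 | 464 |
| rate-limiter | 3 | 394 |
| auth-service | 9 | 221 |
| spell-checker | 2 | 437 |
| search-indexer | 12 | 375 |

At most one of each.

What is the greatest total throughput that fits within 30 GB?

The ratio ordering already packs tightly: log-shipper + pdf-renderer + metrics-collector + rate-limiter + spell-checker, 28 GB, 2781.
Next best is log-shipper + metrics-collector + rate-limiter + spell-checker + search-indexer at 2434 (26 GB) — short by 347.

2781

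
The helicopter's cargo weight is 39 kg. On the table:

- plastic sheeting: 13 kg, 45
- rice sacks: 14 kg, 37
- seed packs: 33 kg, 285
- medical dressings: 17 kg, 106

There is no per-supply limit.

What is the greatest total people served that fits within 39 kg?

Seed packs uses 33 of the 39 kg and totals 285.
The spare 6 kg is too small for any remaining supply, and no exchange beats 285.

285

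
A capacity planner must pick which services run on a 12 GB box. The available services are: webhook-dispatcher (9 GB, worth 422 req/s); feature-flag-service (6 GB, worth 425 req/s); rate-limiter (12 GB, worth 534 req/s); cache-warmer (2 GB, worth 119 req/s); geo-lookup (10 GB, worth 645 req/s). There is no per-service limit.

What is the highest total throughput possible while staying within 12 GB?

850

Taking 2×feature-flag-service: 12 GB used, 850 in throughput.
Nothing else within 12 GB beats 850.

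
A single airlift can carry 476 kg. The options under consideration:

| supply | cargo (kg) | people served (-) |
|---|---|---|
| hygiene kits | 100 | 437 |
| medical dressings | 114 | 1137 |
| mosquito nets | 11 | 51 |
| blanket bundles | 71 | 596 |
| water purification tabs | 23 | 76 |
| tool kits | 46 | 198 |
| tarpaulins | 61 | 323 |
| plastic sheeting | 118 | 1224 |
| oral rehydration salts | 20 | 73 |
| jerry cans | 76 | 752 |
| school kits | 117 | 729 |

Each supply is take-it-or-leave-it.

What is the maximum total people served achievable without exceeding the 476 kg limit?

A density-first pass picks medical dressings + mosquito nets + blanket bundles + tarpaulins + plastic sheeting + oral rehydration salts + jerry cans — 4156 at 471 kg.
Dropping oral rehydration salts frees 20 kg; slotting in water purification tabs (23 kg) lifts the total to 4159 at 474 kg.
Every other selection either busts 476 kg or fails to beat 4159.

4159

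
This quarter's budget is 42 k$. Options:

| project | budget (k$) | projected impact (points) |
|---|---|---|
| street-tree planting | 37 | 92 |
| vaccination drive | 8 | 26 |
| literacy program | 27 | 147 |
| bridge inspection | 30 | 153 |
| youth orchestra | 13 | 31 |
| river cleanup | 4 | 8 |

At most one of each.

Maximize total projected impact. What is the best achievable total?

187

Ranking by ratio (projected impact/k$): literacy program 5.44, bridge inspection 5.10, vaccination drive 3.25, street-tree planting 2.49.
A density-first pass picks vaccination drive + literacy program + river cleanup — 181 at 39 k$.
Replace literacy program with bridge inspection: the trade gains 6 net, giving 187 at 42 k$.
The closest alternative, vaccination drive + literacy program + river cleanup, reaches only 181.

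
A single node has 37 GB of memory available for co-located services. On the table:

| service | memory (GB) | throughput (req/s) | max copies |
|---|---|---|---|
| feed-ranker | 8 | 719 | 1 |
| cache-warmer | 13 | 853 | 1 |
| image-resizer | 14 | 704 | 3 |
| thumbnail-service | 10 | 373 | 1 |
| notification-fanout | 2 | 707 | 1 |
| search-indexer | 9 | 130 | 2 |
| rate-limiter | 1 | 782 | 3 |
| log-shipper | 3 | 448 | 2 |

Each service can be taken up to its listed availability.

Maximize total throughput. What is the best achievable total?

5521

Taking feed-ranker + cache-warmer + notification-fanout + 3×rate-limiter + 2×log-shipper: 32 GB used, 5521 in throughput.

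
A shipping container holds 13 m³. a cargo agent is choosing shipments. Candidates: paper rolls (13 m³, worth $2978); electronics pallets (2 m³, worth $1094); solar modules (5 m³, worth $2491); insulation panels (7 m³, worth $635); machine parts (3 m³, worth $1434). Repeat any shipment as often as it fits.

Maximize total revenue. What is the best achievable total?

6904

A density-first pass picks 6×electronics pallets — 6564 at 12 m³.
Replace electronics pallets with machine parts: the trade gains 340 net, giving 6904 at 13 m³.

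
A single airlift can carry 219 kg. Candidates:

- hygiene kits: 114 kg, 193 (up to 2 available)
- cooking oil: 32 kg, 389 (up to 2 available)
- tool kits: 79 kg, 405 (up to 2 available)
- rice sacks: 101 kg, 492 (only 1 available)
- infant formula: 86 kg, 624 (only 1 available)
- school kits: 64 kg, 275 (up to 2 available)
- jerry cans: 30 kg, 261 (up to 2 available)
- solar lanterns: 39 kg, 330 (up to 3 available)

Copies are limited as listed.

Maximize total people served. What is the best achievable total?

The ratio heuristic lands on 2×cooking oil + 2×jerry cans + 2×solar lanterns (1960) but leaves 17 kg idle.
Replace jerry cans with solar lanterns: the trade gains 69 net, giving 2029 at 211 kg.
Nothing else within 219 kg beats 2029.

2029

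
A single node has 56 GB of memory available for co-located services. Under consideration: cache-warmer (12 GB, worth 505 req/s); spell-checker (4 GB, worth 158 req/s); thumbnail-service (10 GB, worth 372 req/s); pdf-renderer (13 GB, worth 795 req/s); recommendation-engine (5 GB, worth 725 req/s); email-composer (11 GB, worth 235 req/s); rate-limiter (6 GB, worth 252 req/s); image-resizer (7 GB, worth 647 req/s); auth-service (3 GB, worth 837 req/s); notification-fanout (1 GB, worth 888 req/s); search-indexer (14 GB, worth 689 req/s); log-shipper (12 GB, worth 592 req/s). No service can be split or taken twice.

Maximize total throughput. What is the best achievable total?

5173

The ratio ordering already packs tightly: pdf-renderer + recommendation-engine + image-resizer + auth-service + notification-fanout + search-indexer + log-shipper, 55 GB, 5173.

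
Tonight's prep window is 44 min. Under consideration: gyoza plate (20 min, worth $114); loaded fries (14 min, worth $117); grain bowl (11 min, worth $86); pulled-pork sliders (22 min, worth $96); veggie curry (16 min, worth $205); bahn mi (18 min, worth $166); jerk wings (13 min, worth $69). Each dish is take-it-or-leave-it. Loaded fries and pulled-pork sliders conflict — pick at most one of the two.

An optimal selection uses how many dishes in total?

Optimal total is 408.
loaded fries + grain bowl + veggie curry hits 408 at 41 min.
Every optimal selection uses 3 dishes.

3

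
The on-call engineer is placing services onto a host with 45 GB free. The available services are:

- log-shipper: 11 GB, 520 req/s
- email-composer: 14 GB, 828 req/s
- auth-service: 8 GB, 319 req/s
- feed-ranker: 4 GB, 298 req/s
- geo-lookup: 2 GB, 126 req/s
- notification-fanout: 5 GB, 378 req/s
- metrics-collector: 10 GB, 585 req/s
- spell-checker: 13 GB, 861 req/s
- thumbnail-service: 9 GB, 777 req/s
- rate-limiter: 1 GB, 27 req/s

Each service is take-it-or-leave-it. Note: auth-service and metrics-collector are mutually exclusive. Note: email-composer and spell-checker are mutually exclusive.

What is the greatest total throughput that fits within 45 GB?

Best packing: feed-ranker + geo-lookup + notification-fanout + metrics-collector + spell-checker + thumbnail-service + rate-limiter — 44 GB, 3052 total.
That's the maximum — no feasible swap from here does better than 3052.

3052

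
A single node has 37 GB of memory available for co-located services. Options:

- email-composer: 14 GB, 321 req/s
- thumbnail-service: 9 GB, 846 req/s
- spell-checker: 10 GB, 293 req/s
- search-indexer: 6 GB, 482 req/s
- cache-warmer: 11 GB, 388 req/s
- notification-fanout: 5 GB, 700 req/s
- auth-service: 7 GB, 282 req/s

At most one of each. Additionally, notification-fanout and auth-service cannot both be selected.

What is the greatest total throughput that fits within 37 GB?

Taking thumbnail-service + search-indexer + cache-warmer + notification-fanout: 31 GB used, 2416 in throughput.
The spare 6 GB is too small for any remaining service, and no feasible exchange beats 2416.

2416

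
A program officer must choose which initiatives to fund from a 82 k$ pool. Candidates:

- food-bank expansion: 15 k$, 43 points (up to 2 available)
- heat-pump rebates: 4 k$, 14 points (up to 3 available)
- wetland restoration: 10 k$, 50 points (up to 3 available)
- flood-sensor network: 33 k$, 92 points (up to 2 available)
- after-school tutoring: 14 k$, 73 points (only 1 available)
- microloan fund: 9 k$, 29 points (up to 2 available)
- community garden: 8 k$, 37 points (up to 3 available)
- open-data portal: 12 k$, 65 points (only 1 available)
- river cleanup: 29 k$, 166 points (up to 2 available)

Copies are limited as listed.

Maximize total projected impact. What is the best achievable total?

455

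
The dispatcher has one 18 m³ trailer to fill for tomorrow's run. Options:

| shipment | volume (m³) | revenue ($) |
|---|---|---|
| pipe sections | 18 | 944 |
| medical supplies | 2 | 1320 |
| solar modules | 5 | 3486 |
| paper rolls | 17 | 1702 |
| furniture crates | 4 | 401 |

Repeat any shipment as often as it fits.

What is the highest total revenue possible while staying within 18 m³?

12252

Taking the top-ratio shipments first gives medical supplies + 3×solar modules for 11778 (17 m³).
The 5 m³ tied up in solar modules is better spent on 3×medical supplies — total rises to 12252 (18 m³).
Nothing else within 18 m³ beats 12252.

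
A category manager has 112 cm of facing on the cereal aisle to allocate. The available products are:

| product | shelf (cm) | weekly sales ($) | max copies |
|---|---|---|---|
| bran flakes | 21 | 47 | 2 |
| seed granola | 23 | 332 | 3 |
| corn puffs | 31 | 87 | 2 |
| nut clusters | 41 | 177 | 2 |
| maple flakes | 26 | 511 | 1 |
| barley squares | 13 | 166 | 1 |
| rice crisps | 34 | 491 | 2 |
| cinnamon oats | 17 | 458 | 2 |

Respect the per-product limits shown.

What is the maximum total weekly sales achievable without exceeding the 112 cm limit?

Ranking by ratio (weekly sales/cm): cinnamon oats 26.94, maple flakes 19.65, rice crisps 14.44.
Filling by ratio: maple flakes + barley squares + rice crisps + 2×cinnamon oats for 2084, with 5 cm left unused.
Replace barley squares and rice crisps with 2×seed granola: the trade gains 7 net, giving 2091 at 106 cm.

2091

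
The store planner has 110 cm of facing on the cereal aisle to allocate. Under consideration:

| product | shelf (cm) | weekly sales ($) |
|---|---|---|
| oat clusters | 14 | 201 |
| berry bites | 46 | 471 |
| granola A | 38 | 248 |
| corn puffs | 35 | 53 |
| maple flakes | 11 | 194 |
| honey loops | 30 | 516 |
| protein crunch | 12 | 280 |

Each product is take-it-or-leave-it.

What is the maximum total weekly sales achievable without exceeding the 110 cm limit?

1468

Taking the top-ratio products first gives oat clusters + granola A + maple flakes + honey loops + protein crunch for 1439 (105 cm).
The 49 cm tied up in granola A and maple flakes is better spent on berry bites — total rises to 1468 (102 cm).
Runner-up berry bites + maple flakes + honey loops + protein crunch tops out at 1461.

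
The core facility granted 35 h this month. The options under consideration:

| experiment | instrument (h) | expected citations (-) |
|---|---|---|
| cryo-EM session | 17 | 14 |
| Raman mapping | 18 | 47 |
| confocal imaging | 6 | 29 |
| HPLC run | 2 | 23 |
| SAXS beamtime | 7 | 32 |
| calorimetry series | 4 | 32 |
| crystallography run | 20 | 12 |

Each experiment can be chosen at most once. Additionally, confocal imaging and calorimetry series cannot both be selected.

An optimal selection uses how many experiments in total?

Optimal total is 134.
One optimal bundle: Raman mapping + HPLC run + SAXS beamtime + calorimetry series (31 h).
Every optimal selection uses 4 experiments.

4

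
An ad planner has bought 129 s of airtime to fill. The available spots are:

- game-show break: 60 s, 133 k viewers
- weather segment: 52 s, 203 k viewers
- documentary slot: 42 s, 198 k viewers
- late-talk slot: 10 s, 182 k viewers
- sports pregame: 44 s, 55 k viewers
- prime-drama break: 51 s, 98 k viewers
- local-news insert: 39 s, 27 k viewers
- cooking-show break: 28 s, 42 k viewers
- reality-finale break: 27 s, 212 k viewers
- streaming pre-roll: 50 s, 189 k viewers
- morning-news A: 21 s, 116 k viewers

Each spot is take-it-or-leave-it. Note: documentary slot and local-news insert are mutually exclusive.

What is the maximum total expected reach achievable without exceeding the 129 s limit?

781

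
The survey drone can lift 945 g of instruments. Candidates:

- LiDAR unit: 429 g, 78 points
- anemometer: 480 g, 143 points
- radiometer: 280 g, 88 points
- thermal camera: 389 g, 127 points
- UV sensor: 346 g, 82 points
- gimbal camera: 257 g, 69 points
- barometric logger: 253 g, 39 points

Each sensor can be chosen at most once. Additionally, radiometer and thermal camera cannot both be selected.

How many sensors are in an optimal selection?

Best achievable data value is 270.
anemometer + thermal camera hits 270 at 869 g.
Every optimal selection uses 2 sensors.

2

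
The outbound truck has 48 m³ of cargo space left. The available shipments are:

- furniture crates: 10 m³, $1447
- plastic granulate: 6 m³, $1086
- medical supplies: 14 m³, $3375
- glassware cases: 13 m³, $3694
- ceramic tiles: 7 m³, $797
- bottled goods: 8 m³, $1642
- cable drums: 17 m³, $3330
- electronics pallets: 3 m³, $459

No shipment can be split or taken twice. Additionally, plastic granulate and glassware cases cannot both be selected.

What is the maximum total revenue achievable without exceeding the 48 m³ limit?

10858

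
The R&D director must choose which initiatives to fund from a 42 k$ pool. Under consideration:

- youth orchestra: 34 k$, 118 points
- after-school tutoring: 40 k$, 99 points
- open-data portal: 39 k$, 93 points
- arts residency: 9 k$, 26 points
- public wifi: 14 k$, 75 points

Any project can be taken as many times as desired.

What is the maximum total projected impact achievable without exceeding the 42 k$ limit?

3×public wifi uses 42 of the 42 k$ and totals 225.
Every other selection either busts 42 k$ or fails to beat 225.

225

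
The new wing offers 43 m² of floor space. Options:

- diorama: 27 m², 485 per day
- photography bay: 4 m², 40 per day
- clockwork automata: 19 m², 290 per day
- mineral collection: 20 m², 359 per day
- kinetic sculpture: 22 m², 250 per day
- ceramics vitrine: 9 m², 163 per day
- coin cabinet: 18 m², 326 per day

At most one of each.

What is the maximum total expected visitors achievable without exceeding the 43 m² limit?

725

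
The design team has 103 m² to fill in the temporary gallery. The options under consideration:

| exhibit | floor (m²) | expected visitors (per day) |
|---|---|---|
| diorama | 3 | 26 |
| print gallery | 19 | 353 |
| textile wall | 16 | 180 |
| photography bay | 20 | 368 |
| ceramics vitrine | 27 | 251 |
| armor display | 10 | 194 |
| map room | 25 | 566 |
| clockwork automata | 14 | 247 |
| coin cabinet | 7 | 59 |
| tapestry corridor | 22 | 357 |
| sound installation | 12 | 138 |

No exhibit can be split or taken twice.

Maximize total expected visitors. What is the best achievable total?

Density check — map room 22.64, armor display 19.40, print gallery 18.58, photography bay 18.40 are the best per m².
A density-first pass picks diorama + print gallery + photography bay + armor display + map room + clockwork automata + sound installation — 1892 at 103 m².
Replace armor display and sound installation with tapestry corridor: the trade gains 25 net, giving 1917 at 103 m².
The closest alternative, print gallery + photography bay + armor display + map room + coin cabinet + tapestry corridor, reaches only 1897.

1917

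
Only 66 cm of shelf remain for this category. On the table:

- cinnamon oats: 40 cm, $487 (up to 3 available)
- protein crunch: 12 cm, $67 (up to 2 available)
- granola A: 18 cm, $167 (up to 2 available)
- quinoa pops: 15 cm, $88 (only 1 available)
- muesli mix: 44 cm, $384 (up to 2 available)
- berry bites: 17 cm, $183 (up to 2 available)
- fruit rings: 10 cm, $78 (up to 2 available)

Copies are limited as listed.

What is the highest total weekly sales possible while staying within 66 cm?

670

Ranking by ratio (weekly sales/cm): cinnamon oats 12.18, berry bites 10.76, granola A 9.28.
Best packing: cinnamon oats + berry bites — 57 cm, 670 total.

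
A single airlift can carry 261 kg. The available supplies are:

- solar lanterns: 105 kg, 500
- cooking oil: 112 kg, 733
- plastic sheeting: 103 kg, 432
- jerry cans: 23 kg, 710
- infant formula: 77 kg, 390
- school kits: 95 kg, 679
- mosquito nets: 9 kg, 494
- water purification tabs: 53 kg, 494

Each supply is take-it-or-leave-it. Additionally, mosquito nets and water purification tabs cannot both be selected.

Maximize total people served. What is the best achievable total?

Best packing: cooking oil + jerry cans + school kits + mosquito nets — 239 kg, 2616 total.
Every other selection either busts 261 kg or breaks a pairing rule or fails to beat 2616.

2616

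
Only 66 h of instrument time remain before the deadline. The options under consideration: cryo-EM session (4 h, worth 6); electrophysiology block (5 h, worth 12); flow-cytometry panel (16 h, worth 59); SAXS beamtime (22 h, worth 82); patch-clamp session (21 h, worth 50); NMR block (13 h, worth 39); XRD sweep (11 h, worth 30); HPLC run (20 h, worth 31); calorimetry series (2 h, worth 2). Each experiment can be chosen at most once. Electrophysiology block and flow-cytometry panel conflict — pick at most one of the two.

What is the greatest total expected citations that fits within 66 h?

216

By expected citations per h: SAXS beamtime 3.73, flow-cytometry panel 3.69, NMR block 3.00 lead.
Taking cryo-EM session + flow-cytometry panel + SAXS beamtime + NMR block + XRD sweep: 66 h used, 216 in expected citations.
An exhaustive check of the 512 subsets confirms 216.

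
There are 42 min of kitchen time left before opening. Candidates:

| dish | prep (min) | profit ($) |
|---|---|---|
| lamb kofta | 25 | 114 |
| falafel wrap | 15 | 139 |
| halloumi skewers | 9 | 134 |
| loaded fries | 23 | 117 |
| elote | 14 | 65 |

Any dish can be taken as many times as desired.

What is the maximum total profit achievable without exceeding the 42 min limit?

A density-first pass picks 4×halloumi skewers — 536 at 36 min.
Dropping halloumi skewers frees 9 min; slotting in falafel wrap (15 min) lifts the total to 541 at 42 min.
No other feasible combination exceeds 541.

541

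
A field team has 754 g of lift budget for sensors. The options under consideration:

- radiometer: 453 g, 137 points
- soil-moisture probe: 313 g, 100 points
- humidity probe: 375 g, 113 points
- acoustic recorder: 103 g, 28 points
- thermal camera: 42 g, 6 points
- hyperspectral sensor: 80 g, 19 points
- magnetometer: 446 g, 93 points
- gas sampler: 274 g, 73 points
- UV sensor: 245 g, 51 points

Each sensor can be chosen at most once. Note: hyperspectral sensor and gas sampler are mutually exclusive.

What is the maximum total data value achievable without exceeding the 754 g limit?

219

Best packing: soil-moisture probe + humidity probe + thermal camera — 730 g, 219 total.
That's the maximum — no feasible swap from here does better than 219.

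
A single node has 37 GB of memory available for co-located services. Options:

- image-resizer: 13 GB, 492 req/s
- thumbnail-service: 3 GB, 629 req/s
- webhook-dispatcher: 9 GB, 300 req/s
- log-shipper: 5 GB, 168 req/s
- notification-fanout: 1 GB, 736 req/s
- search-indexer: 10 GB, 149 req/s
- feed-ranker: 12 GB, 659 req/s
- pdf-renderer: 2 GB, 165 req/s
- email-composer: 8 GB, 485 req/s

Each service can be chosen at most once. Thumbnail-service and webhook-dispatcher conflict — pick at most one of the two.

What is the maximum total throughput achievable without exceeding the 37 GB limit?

Taking the top-ratio services first gives thumbnail-service + log-shipper + notification-fanout + feed-ranker + pdf-renderer + email-composer for 2842 (31 GB).
Replace log-shipper and pdf-renderer with image-resizer: the trade gains 159 net, giving 3001 at 37 GB.
Runner-up image-resizer + thumbnail-service + log-shipper + notification-fanout + feed-ranker + pdf-renderer tops out at 2849.

3001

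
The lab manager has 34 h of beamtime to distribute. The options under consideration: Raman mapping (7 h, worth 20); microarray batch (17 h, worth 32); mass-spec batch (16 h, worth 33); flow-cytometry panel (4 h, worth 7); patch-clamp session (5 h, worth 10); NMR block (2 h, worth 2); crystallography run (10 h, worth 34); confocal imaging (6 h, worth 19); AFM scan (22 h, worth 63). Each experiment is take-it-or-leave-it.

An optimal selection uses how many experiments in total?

The maximum expected citations within 34 h is 99.
One optimal bundle: NMR block + crystallography run + AFM scan (34 h).
All optima have 3 experiments.

3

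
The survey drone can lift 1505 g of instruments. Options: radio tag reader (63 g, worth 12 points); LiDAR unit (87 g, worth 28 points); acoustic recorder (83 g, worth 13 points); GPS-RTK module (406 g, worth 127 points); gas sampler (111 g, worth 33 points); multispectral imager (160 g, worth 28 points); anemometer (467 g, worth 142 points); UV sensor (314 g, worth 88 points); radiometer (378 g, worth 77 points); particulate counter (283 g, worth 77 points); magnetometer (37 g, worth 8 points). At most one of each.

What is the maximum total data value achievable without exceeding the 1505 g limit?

439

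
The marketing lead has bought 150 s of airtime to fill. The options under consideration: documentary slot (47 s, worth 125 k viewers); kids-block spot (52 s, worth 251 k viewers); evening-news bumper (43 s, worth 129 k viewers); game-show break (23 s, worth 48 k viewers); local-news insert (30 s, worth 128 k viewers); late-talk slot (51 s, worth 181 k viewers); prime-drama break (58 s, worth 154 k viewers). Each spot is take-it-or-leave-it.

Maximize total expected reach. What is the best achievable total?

Greedy by ratio would take kids-block spot + local-news insert + late-talk slot: 133 s used, total 560.
The 30 s tied up in local-news insert is better spent on evening-news bumper — total rises to 561 (146 s).
Next best is kids-block spot + local-news insert + late-talk slot at 560 (133 s) — short by 1.

561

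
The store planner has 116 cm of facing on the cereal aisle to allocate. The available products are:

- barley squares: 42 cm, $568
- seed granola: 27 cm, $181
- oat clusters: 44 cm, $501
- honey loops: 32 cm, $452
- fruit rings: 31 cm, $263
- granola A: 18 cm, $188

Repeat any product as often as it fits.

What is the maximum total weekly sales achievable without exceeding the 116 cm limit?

1588

Density check — honey loops 14.12, barley squares 13.52, oat clusters 11.39 are the best per cm.
A density-first pass picks 3×honey loops + granola A — 1544 at 114 cm.
Replace 2×honey loops and granola A with 2×barley squares: the trade gains 44 net, giving 1588 at 116 cm.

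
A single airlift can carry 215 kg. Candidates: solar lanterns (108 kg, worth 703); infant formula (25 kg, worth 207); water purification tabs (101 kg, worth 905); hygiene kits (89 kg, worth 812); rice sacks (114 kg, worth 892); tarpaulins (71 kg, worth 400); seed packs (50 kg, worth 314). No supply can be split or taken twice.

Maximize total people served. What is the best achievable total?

By people served per kg: hygiene kits 9.12, water purification tabs 8.96, infant formula 8.28, rice sacks 7.82 lead.
Best packing: infant formula + water purification tabs + hygiene kits — 215 kg, 1924 total.
No other feasible combination exceeds 1924.

1924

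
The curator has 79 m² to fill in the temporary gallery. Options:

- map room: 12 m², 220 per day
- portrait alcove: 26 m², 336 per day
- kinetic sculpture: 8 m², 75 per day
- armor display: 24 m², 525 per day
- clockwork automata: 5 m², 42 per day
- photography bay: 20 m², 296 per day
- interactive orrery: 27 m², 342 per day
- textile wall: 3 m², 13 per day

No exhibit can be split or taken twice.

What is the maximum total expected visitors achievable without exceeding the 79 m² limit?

1238

The ratio heuristic lands on map room + kinetic sculpture + armor display + clockwork automata + photography bay + textile wall (1171) but leaves 7 m² idle.
Dropping map room and clockwork automata and textile wall frees 20 m²; slotting in interactive orrery (27 m²) lifts the total to 1238 at 79 m².
Runner-up portrait alcove + kinetic sculpture + armor display + photography bay tops out at 1232.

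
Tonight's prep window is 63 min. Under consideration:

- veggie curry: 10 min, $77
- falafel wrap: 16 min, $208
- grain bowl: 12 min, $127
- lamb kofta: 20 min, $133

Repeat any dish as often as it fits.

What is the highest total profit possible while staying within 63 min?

By profit per min: falafel wrap 13.00, grain bowl 10.58, veggie curry 7.70, lamb kofta 6.65 lead.
The ratio ordering already packs tightly: 3×falafel wrap + grain bowl, 60 min, 751.
Nothing else within 63 min beats 751.

751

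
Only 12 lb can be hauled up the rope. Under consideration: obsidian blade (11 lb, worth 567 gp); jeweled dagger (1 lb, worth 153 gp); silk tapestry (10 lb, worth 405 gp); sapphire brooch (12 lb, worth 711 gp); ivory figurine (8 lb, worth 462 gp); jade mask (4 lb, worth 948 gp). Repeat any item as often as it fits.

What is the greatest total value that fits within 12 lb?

2844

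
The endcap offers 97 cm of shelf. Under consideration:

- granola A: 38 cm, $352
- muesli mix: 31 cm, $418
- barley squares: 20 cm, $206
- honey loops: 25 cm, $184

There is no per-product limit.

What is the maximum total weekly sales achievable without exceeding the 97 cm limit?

1254

Ranking by ratio (weekly sales/cm): muesli mix 13.48, barley squares 10.30, granola A 9.26, honey loops 7.36.
Best packing: 3×muesli mix — 93 cm, 1254 total.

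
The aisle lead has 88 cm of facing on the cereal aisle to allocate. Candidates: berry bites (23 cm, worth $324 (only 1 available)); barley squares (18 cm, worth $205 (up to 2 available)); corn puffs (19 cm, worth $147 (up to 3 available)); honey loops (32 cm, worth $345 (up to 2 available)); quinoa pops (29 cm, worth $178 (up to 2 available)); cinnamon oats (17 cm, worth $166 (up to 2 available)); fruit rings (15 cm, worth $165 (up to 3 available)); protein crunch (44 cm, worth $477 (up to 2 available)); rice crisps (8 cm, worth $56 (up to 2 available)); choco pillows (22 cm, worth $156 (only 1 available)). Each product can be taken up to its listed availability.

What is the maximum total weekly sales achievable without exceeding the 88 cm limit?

1039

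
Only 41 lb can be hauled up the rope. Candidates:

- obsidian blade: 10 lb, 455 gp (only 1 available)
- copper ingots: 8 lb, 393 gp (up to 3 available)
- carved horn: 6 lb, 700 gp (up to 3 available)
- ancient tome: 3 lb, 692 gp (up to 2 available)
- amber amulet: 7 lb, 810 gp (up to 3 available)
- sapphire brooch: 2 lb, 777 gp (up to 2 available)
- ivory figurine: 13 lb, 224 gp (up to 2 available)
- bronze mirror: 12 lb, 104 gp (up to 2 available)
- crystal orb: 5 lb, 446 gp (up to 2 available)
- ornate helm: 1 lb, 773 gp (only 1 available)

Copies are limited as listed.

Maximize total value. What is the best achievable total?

Density check — ornate helm 773.00, sapphire brooch 388.50, ancient tome 230.67, carved horn 116.67 are the best per lb.
Best packing: 3×carved horn + 2×ancient tome + amber amulet + 2×sapphire brooch + crystal orb + ornate helm — 41 lb, 7067 total.
Every other selection either busts 41 lb or exceeds an availability limit or fails to beat 7067.

7067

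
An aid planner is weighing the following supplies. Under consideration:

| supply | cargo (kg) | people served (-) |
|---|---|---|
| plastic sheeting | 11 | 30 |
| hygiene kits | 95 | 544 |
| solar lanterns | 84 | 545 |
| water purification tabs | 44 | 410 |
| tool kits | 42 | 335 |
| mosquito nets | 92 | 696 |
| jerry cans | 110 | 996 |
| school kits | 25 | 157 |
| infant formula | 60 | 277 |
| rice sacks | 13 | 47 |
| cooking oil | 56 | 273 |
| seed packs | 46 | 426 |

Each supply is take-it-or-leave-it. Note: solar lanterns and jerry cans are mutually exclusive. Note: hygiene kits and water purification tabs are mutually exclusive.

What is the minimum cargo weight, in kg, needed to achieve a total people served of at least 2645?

Need the lightest bundle worth ≥ 2645.
water purification tabs + mosquito nets + jerry cans + school kits + seed packs reaches 2685 using 317 kg.
No combination under 317 kg hits 2645.

317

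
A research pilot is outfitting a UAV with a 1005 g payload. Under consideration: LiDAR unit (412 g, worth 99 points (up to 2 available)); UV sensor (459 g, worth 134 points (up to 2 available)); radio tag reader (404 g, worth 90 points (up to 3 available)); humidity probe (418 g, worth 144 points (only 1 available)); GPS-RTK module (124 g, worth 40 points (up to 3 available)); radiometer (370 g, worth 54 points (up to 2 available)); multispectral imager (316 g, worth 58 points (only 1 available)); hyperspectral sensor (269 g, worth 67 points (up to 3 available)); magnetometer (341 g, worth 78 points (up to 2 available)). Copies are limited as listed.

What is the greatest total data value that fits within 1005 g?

Taking the top-ratio sensors first gives humidity probe + 3×GPS-RTK module for 264 (790 g).
The 248 g tied up in 2×GPS-RTK module is better spent on UV sensor — total rises to 318 (1001 g).
Nothing else within 1005 g beats 318.

318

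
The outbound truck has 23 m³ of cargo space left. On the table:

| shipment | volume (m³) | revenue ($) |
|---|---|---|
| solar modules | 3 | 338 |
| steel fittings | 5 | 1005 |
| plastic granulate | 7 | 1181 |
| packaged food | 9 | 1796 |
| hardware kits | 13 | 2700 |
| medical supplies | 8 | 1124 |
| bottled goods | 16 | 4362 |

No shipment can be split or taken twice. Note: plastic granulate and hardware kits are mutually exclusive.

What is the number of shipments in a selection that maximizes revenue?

2

Optimal total is 5543.
One optimal bundle: plastic granulate + bottled goods (23 m³).
All optima have 2 shipments.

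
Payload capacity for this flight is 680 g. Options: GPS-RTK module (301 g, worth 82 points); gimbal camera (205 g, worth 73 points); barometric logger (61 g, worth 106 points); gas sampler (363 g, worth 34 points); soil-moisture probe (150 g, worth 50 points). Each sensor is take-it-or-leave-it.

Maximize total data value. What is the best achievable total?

261

A density-first pass picks gimbal camera + barometric logger + soil-moisture probe — 229 at 416 g.
Dropping soil-moisture probe frees 150 g; slotting in GPS-RTK module (301 g) lifts the total to 261 at 567 g.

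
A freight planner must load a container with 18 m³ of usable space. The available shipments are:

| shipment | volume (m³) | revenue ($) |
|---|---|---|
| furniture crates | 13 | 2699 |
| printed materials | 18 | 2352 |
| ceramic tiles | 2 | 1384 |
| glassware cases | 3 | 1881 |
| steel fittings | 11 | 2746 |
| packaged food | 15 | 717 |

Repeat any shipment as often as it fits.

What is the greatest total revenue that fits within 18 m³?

12456

Ranking by ratio (revenue/m³): ceramic tiles 692.00, glassware cases 627.00, steel fittings 249.64.
Best packing: 9×ceramic tiles — 18 m³, 12456 total.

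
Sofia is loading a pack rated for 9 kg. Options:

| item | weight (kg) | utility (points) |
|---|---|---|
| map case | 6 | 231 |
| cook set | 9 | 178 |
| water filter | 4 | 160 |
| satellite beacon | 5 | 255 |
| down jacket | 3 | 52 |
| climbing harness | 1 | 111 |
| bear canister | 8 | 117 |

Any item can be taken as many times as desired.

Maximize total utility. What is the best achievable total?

999

The ratio ordering already packs tightly: 9×climbing harness, 9 kg, 999.
That's the maximum — no swap from here does better than 999.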